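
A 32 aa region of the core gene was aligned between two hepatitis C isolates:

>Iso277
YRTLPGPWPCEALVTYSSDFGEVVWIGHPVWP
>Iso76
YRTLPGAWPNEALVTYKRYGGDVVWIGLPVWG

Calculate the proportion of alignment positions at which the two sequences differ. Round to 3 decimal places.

Mismatches occur at site 7 (P↔A), site 10 (C↔N), site 17 (S↔K), site 18 (S↔R), site 19 (D↔Y), site 20 (F↔G), site 22 (E↔D), site 28 (H↔L), site 32 (P↔G).
There are 9 differences over 32 sites, so p = 9/32 = 0.281.

0.281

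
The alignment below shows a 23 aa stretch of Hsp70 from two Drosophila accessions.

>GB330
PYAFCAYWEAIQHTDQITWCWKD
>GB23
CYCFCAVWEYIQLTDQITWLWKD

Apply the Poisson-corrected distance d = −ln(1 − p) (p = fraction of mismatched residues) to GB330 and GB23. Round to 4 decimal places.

0.3023

Differing sites — 1:P/C; 3:A/C; 7:Y/V; 10:A/Y; 13:H/L; 20:C/L.
p = 6/23 = 0.260870.
d = −ln(1 − 0.260870) = −ln(0.739130) = 0.3023.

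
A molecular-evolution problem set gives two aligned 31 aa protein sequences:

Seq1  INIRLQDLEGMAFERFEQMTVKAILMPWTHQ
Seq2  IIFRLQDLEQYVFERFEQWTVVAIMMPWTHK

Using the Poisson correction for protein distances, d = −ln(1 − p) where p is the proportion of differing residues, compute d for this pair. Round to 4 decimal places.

Mismatches occur at site 2 (N/I), site 3 (I/F), site 10 (G/Q), site 11 (M/Y), site 12 (A/V), site 19 (M/W), site 22 (K/V), site 25 (L/M), site 31 (Q/K).
p = 9/31 = 0.290323.
d = −ln(1 − 0.290323) = −ln(0.709677) = 0.3429.

0.3429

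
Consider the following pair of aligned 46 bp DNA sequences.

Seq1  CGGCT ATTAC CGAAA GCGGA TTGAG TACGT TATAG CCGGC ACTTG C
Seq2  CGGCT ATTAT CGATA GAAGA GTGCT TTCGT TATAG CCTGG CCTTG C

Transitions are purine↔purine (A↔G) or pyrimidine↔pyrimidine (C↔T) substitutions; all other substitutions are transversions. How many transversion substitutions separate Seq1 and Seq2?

Differing sites — 10:C/T (Ti); 14:A/T (Tv); 17:C/A (Tv); 18:G/A (Ti); 21:T/G (Tv); 24:A/C (Tv); 25:G/T (Tv); 27:A/T (Tv); 38:G/T (Tv); 40:C/G (Tv); 41:A/C (Tv).
Of the 11 differences, 2 transitions and 9 transversions, so the answer is 9.

9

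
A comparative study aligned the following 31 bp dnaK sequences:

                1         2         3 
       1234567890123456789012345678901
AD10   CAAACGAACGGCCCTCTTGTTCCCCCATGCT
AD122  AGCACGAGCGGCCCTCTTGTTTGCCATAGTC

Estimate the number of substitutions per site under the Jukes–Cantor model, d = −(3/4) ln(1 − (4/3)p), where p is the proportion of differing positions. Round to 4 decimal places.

0.4806

Mismatches occur at site 1 (C/A), site 2 (A/G), site 3 (A/C), site 8 (A/G), site 22 (C/T), site 23 (C/G), site 26 (C/A), site 27 (A/T), site 28 (T/A), site 30 (C/T), site 31 (T/C).
p = 11/31 = 0.354839.
d = −0.75 · ln(1 − (4/3)·0.354839) = −0.75 · ln(0.526881) = −0.75 · (-0.640781) = 0.4806.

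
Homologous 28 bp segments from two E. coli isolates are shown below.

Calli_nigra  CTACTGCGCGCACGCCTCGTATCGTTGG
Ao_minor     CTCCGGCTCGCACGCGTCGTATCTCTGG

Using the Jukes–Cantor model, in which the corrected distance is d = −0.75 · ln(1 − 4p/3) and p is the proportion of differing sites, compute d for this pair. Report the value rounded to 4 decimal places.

The sequences differ at positions 3 (A/C), 5 (T/G), 8 (G/T), 16 (C/G), 24 (G/T), 25 (T/C).
p = 6/28 = 0.214286.
d = −0.75 · ln(1 − (4/3)·0.214286) = −0.75 · ln(0.714285) = −0.75 · (-0.336473) = 0.2524.

0.2524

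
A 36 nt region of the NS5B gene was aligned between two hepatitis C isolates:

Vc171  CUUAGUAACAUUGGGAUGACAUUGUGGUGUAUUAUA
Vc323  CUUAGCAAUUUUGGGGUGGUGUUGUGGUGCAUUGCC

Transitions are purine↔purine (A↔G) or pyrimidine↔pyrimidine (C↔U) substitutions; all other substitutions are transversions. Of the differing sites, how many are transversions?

Differing sites — 6:U/C (Ti); 9:C/U (Ti); 10:A/U (Tv); 16:A/G (Ti); 19:A/G (Ti); 20:C/U (Ti); 21:A/G (Ti); 30:U/C (Ti); 34:A/G (Ti); 35:U/C (Ti); 36:A/C (Tv).
Of the 11 differences, 9 transitions and 2 transversions, so the answer is 2.

2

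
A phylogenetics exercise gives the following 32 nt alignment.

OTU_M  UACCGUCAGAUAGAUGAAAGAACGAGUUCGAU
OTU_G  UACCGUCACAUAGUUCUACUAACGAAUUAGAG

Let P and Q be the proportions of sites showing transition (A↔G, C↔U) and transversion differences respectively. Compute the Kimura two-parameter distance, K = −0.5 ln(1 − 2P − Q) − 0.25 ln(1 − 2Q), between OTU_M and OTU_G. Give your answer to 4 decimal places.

Differing sites — 9:G/C (Tv); 14:A/U (Tv); 16:G/C (Tv); 17:A/U (Tv); 19:A/C (Tv); 20:G/U (Tv); 26:G/A (Ti); 29:C/A (Tv); 32:U/G (Tv).
Of the 9 differences, 1 transition and 8 transversions over 32 sites: P = 1/32 = 0.031250, Q = 8/32 = 0.250000.
d = −0.5·ln(0.687500) − 0.25·ln(0.500000) = −0.5·(-0.374693) − 0.25·(-0.693147) = 0.3606.

0.3606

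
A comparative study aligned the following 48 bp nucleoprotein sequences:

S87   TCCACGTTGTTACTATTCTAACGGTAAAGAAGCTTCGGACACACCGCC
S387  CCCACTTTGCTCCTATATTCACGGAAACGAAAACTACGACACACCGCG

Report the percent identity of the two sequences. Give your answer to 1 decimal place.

68.8%

Differing sites — 1:T/C; 6:G/T; 10:T/C; 12:A/C; 17:T/A; 18:C/T; 20:A/C; 25:T/A; 28:A/C; 32:G/A; 33:C/A; 34:T/C; 36:C/A; 37:G/C; 48:C/G.
33 of the 48 sites match, so the percent identity is 33/48 × 100 = 68.8%.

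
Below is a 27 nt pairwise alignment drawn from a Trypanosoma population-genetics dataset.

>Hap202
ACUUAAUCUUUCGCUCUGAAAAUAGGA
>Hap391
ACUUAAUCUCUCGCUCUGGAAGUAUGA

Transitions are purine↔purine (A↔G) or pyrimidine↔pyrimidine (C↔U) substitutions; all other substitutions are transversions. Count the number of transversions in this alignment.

1

Mismatches occur at site 10 (U→C, transition), site 19 (A→G, transition), site 22 (A→G, transition), site 25 (G→U, transversion).
Of the 4 differences, 3 transitions and 1 transversion, so the answer is 1.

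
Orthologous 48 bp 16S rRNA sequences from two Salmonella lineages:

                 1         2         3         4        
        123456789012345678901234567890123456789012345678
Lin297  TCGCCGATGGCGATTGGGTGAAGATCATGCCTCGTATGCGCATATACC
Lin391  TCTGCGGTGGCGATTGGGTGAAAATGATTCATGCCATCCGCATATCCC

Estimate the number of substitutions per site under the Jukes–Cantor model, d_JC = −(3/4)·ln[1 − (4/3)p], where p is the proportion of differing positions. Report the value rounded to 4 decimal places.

0.3041

Mismatches occur at site 3 (G↔T), site 4 (C↔G), site 7 (A↔G), site 23 (G↔A), site 26 (C↔G), site 29 (G↔T), site 31 (C↔A), site 33 (C↔G), site 34 (G↔C), site 35 (T↔C), site 38 (G↔C), site 46 (A↔C).
p = 12/48 = 0.250000.
d = −0.75 · ln(1 − (4/3)·0.250000) = −0.75 · ln(0.666667) = −0.75 · (-0.405465) = 0.3041.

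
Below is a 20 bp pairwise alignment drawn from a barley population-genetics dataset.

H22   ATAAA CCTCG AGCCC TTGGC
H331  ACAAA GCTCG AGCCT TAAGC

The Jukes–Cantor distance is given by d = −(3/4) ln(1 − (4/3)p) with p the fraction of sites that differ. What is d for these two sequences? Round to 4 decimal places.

The sequences differ at positions 2 (T/C), 6 (C/G), 15 (C/T), 17 (T/A), 18 (G/A).
p = 5/20 = 0.250000.
d = −0.75 · ln(1 − (4/3)·0.250000) = −0.75 · ln(0.666667) = −0.75 · (-0.405465) = 0.3041.

0.3041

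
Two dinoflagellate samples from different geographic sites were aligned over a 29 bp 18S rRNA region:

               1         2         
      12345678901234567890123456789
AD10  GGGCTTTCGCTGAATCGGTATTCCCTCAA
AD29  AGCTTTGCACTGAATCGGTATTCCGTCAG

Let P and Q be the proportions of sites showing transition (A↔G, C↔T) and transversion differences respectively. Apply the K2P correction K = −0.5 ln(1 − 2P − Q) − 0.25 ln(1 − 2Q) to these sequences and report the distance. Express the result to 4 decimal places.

Differing sites — 1:G/A (Ti); 3:G/C (Tv); 4:C/T (Ti); 7:T/G (Tv); 9:G/A (Ti); 25:C/G (Tv); 29:A/G (Ti).
Of the 7 differences, 4 transitions and 3 transversions over 29 sites: P = 4/29 = 0.137931, Q = 3/29 = 0.103448.
d = −0.5·ln(0.620690) − 0.25·ln(0.793104) = −0.5·(-0.476924) − 0.25·(-0.231801) = 0.2964.

0.2964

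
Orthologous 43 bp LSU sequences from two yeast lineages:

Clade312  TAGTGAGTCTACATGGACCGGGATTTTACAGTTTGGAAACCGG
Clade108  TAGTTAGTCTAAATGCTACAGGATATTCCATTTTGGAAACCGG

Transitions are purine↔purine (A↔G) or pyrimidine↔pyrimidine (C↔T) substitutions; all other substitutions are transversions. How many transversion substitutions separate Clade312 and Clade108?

8

Mismatches occur at site 5 (G→T, transversion), site 12 (C→A, transversion), site 16 (G→C, transversion), site 17 (A→T, transversion), site 18 (C→A, transversion), site 20 (G→A, transition), site 25 (T→A, transversion), site 28 (A→C, transversion), site 31 (G→T, transversion).
Of the 9 differences, 1 transition and 8 transversions, so the answer is 8.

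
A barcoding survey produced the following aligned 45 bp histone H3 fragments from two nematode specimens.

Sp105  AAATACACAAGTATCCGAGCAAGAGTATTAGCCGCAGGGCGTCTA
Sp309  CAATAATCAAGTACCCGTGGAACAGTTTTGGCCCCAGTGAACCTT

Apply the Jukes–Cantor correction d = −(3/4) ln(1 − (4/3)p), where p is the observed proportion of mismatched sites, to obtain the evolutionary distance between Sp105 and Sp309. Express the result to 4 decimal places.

The sequences differ at positions 1 (A/C), 6 (C/A), 7 (A/T), 14 (T/C), 18 (A/T), 20 (C/G), 23 (G/C), 27 (A/T), 30 (A/G), 34 (G/C), 38 (G/T), 40 (C/A), 41 (G/A), 42 (T/C), 45 (A/T).
p = 15/45 = 0.333333.
d = −0.75 · ln(1 − (4/3)·0.333333) = −0.75 · ln(0.555556) = −0.75 · (-0.587786) = 0.4408.

0.4408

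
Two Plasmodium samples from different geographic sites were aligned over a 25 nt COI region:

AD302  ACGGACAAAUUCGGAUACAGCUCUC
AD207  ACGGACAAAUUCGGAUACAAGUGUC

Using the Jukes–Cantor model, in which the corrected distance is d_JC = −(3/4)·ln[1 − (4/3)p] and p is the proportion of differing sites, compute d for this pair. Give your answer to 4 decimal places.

Mismatches occur at site 20 (G→A), site 21 (C→G), site 23 (C→G).
p = 3/25 = 0.120000.
d = −0.75 · ln(1 − (4/3)·0.120000) = −0.75 · ln(0.840000) = −0.75 · (-0.174353) = 0.1308.

0.1308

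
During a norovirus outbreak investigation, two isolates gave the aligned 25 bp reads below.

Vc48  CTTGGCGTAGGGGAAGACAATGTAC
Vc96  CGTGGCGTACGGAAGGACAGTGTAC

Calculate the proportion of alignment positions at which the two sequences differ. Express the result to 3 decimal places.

0.200

Differing sites — 2:T/G; 10:G/C; 13:G/A; 15:A/G; 20:A/G.
There are 5 differences over 25 sites, so p = 5/25 = 0.200.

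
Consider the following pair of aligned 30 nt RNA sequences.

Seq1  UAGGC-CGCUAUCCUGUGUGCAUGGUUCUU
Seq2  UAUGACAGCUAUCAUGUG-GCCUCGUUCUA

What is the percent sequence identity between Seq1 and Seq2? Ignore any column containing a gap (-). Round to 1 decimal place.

Excluding the 2 gap columns leaves 28 comparable sites.
Differing sites — 3:G/U; 5:C/A; 7:C/A; 14:C/A; 22:A/C; 24:G/C; 30:U/A.
21 of the 28 comparable sites match, so the percent identity is 21/28 × 100 = 75.0%.

75.0%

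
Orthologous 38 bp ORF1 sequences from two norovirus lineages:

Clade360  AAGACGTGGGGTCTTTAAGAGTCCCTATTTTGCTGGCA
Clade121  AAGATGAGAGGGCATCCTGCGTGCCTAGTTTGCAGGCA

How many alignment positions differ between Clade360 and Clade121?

12

Differing sites — 5:C/T; 7:T/A; 9:G/A; 12:T/G; 14:T/A; 16:T/C; 17:A/C; 18:A/T; 20:A/C; 23:C/G; 28:T/G; 34:T/A.
That gives 12 mismatches out of 38 aligned sites, so the Hamming distance is 12.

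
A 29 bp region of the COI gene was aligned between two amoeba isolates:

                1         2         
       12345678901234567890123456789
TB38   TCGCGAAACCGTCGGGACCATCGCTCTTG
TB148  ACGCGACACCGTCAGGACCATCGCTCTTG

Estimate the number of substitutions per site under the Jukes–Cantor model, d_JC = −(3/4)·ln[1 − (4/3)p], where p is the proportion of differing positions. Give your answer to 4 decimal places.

Differing sites — 1:T/A; 7:A/C; 14:G/A.
p = 3/29 = 0.103448.
d = −0.75 · ln(1 − (4/3)·0.103448) = −0.75 · ln(0.862069) = −0.75 · (-0.148420) = 0.1113.

0.1113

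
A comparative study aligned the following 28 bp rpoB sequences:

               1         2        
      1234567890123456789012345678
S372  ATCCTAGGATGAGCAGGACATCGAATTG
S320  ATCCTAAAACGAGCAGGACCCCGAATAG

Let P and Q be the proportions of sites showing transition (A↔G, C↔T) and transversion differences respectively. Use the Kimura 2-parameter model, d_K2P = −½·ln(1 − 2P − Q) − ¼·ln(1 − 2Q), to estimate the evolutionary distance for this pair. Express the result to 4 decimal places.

Differing sites — 7:G/A (Ti); 8:G/A (Ti); 10:T/C (Ti); 20:A/C (Tv); 21:T/C (Ti); 27:T/A (Tv).
Of the 6 differences, 4 transitions and 2 transversions over 28 sites: P = 4/28 = 0.142857, Q = 2/28 = 0.071429.
d = −0.5·ln(0.642857) − 0.25·ln(0.857142) = −0.5·(-0.441833) − 0.25·(-0.154152) = 0.2595.

0.2595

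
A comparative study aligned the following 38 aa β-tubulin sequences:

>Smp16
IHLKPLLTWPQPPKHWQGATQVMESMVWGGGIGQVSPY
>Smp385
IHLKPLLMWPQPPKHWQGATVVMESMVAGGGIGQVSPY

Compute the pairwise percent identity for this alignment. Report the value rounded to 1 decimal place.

92.1%

Differing sites — 8:T/M; 21:Q/V; 28:W/A.
35 of the 38 sites match, so the percent identity is 35/38 × 100 = 92.1%.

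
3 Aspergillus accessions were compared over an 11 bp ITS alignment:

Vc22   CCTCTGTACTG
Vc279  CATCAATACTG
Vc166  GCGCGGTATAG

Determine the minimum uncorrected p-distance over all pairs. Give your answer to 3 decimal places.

Pairwise Hamming distances:
  Vc22 vs Vc279: 3
  Vc22 vs Vc166: 5
  Vc279 vs Vc166: 7
The smallest is 3 mismatches, between Vc22 and Vc279; p = 3/11 = 0.273.

0.273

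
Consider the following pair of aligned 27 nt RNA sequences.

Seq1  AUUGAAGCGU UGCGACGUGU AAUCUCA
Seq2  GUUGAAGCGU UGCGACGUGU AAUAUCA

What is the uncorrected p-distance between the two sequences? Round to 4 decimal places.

0.0741

Mismatches occur at site 1 (A→G), site 24 (C→A).
There are 2 differences over 27 sites, so p = 2/27 = 0.0741.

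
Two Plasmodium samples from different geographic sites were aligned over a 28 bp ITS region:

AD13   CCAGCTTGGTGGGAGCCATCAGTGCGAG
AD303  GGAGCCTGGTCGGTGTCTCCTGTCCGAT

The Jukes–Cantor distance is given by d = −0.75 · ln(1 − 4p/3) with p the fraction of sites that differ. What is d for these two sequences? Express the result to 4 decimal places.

Mismatches occur at site 1 (C↔G), site 2 (C↔G), site 6 (T↔C), site 11 (G↔C), site 14 (A↔T), site 16 (C↔T), site 18 (A↔T), site 19 (T↔C), site 21 (A↔T), site 24 (G↔C), site 28 (G↔T).
p = 11/28 = 0.392857.
d = −0.75 · ln(1 − (4/3)·0.392857) = −0.75 · ln(0.476191) = −0.75 · (-0.741936) = 0.5565.

0.5565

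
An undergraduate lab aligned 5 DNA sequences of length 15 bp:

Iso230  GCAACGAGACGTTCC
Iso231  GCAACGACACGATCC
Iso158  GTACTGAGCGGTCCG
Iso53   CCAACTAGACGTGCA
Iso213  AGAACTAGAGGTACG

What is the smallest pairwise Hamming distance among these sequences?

Pairwise Hamming distances:
  Iso230 vs Iso231: 2
  Iso230 vs Iso158: 7
  Iso230 vs Iso53: 4
  Iso230 vs Iso213: 6
  Iso231 vs Iso158: 9
  Iso231 vs Iso53: 6
  Iso231 vs Iso213: 8
  Iso158 vs Iso53: 9
  Iso158 vs Iso213: 7
  Iso53 vs Iso213: 5
The smallest is 2, between Iso230 and Iso231.

2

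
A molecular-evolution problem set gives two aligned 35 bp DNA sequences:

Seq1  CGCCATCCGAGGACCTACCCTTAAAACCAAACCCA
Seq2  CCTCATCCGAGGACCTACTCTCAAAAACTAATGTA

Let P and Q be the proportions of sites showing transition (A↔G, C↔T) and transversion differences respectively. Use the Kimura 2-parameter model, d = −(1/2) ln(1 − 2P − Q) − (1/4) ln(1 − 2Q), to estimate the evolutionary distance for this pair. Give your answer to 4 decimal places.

0.3203

Mismatches occur at site 2 (G↔C, transversion), site 3 (C↔T, transition), site 19 (C↔T, transition), site 22 (T↔C, transition), site 27 (C↔A, transversion), site 29 (A↔T, transversion), site 32 (C↔T, transition), site 33 (C↔G, transversion), site 34 (C↔T, transition).
Of the 9 differences, 5 transitions and 4 transversions over 35 sites: P = 5/35 = 0.142857, Q = 4/35 = 0.114286.
d = −0.5·ln(0.600000) − 0.25·ln(0.771428) = −0.5·(-0.510826) − 0.25·(-0.259512) = 0.3203.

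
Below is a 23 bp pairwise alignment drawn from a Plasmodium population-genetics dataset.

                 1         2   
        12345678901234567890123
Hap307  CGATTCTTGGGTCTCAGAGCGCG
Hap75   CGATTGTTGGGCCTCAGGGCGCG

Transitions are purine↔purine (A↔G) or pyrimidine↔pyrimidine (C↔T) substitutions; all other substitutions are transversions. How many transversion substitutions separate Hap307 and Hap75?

1

Differing sites — 6:C/G (Tv); 12:T/C (Ti); 18:A/G (Ti).
Of the 3 differences, 2 transitions and 1 transversion, so the answer is 1.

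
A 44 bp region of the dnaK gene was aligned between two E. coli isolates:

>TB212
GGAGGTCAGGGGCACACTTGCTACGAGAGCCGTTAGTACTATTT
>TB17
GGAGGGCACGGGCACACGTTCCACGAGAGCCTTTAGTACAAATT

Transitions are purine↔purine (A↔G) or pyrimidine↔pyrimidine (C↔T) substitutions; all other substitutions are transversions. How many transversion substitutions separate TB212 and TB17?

The sequences differ at positions 6 (T/G, transversion), 9 (G/C, transversion), 18 (T/G, transversion), 20 (G/T, transversion), 22 (T/C, transition), 32 (G/T, transversion), 40 (T/A, transversion), 42 (T/A, transversion).
Of the 8 differences, 1 transition and 7 transversions, so the answer is 7.

7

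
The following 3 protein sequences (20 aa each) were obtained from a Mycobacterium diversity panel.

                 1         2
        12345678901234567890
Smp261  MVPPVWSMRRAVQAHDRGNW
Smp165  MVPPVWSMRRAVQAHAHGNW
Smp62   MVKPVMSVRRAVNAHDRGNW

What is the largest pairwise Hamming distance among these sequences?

6

Pairwise Hamming distances:
  Smp261 vs Smp165: 2
  Smp261 vs Smp62: 4
  Smp165 vs Smp62: 6
The largest is 6, between Smp165 and Smp62.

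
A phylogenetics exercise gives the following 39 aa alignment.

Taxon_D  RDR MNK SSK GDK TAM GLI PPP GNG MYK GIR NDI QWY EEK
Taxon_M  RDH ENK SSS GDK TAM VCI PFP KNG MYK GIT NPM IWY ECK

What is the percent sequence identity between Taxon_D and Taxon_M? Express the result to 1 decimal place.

69.2%

The sequences differ at positions 3 (R/H), 4 (M/E), 9 (K/S), 16 (G/V), 17 (L/C), 20 (P/F), 22 (G/K), 30 (R/T), 32 (D/P), 33 (I/M), 34 (Q/I), 38 (E/C).
27 of the 39 sites match, so the percent identity is 27/39 × 100 = 69.2%.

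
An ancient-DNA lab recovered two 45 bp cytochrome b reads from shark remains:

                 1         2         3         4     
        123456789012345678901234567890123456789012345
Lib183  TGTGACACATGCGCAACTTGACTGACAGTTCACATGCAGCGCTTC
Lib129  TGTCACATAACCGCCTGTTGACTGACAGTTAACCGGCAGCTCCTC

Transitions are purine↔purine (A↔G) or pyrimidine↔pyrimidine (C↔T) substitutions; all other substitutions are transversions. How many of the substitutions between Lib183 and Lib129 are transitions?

2

The sequences differ at positions 4 (G/C, transversion), 8 (C/T, transition), 10 (T/A, transversion), 11 (G/C, transversion), 15 (A/C, transversion), 16 (A/T, transversion), 17 (C/G, transversion), 31 (C/A, transversion), 34 (A/C, transversion), 35 (T/G, transversion), 41 (G/T, transversion), 43 (T/C, transition).
Of the 12 differences, 2 transitions and 10 transversions, so the answer is 2.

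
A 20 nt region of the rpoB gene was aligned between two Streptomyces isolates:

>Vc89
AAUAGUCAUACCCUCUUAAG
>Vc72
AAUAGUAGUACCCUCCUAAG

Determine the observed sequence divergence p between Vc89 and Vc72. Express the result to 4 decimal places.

0.1500

The sequences differ at positions 7 (C/A), 8 (A/G), 16 (U/C).
There are 3 differences over 20 sites, so p = 3/20 = 0.1500.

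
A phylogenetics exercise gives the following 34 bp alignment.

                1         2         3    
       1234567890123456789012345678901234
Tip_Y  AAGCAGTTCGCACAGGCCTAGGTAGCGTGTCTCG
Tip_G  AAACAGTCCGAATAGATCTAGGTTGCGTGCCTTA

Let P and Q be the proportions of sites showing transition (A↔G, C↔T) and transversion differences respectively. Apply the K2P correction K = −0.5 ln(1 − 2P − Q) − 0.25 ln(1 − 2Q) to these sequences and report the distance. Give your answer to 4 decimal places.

0.4082

Mismatches occur at site 3 (G↔A, transition), site 8 (T↔C, transition), site 11 (C↔A, transversion), site 13 (C↔T, transition), site 16 (G↔A, transition), site 17 (C↔T, transition), site 24 (A↔T, transversion), site 30 (T↔C, transition), site 33 (C↔T, transition), site 34 (G↔A, transition).
Of the 10 differences, 8 transitions and 2 transversions over 34 sites: P = 8/34 = 0.235294, Q = 2/34 = 0.058824.
d = −0.5·ln(0.470588) − 0.25·ln(0.882352) = −0.5·(-0.753772) − 0.25·(-0.125164) = 0.4082.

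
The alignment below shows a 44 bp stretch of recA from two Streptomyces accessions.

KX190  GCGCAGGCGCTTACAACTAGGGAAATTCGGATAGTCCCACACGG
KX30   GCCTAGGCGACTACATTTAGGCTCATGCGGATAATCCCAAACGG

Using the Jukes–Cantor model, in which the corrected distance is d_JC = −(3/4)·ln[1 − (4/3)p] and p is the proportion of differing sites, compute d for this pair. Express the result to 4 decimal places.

Differing sites — 3:G/C; 4:C/T; 10:C/A; 11:T/C; 16:A/T; 17:C/T; 22:G/C; 23:A/T; 24:A/C; 27:T/G; 34:G/A; 40:C/A.
p = 12/44 = 0.272727.
d = −0.75 · ln(1 − (4/3)·0.272727) = −0.75 · ln(0.636364) = −0.75 · (-0.451985) = 0.3390.

0.3390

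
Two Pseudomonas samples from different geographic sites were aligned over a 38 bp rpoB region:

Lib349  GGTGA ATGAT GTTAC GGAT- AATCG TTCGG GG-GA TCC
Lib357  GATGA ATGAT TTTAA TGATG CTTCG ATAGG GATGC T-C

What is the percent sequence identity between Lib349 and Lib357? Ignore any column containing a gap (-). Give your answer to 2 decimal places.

Excluding the 3 gap columns leaves 35 comparable sites.
The sequences differ at positions 2 (G/A), 11 (G/T), 15 (C/A), 16 (G/T), 21 (A/C), 22 (A/T), 26 (T/A), 28 (C/A), 32 (G/A), 35 (A/C).
25 of the 35 comparable sites match, so the percent identity is 25/35 × 100 = 71.43%.

71.43%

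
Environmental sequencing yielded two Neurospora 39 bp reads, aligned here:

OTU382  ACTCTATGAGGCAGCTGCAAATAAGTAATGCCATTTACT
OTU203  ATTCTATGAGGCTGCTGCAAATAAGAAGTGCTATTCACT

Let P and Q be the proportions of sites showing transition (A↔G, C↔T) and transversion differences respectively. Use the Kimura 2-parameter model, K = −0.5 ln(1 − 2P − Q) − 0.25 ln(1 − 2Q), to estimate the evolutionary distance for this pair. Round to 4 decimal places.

The sequences differ at positions 2 (C/T, transition), 13 (A/T, transversion), 26 (T/A, transversion), 28 (A/G, transition), 32 (C/T, transition), 36 (T/C, transition).
Of the 6 differences, 4 transitions and 2 transversions over 39 sites: P = 4/39 = 0.102564, Q = 2/39 = 0.051282.
d = −0.5·ln(0.743590) − 0.25·ln(0.897436) = −0.5·(-0.296265) − 0.25·(-0.108213) = 0.1752.

0.1752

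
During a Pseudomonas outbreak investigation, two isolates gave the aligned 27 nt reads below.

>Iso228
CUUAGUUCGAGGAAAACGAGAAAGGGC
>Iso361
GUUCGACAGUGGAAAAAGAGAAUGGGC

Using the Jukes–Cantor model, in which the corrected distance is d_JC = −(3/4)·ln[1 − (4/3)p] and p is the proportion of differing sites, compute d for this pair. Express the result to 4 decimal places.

Mismatches occur at site 1 (C↔G), site 4 (A↔C), site 6 (U↔A), site 7 (U↔C), site 8 (C↔A), site 10 (A↔U), site 17 (C↔A), site 23 (A↔U).
p = 8/27 = 0.296296.
d = −0.75 · ln(1 − (4/3)·0.296296) = −0.75 · ln(0.604939) = −0.75 · (-0.502628) = 0.3770.

0.3770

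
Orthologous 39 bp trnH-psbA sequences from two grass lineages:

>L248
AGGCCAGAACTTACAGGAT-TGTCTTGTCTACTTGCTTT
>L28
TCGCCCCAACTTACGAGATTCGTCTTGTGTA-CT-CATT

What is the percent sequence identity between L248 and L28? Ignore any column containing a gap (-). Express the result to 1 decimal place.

Excluding the 3 gap columns leaves 36 comparable sites.
The sequences differ at positions 1 (A/T), 2 (G/C), 6 (A/C), 7 (G/C), 15 (A/G), 16 (G/A), 21 (T/C), 29 (C/G), 33 (T/C), 37 (T/A).
26 of the 36 comparable sites match, so the percent identity is 26/36 × 100 = 72.2%.

72.2%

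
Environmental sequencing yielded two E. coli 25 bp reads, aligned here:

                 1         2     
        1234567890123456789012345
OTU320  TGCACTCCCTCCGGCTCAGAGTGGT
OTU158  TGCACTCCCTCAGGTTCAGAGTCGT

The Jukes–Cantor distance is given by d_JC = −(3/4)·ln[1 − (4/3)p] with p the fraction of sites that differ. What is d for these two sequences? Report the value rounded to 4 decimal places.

0.1308

Mismatches occur at site 12 (C→A), site 15 (C→T), site 23 (G→C).
p = 3/25 = 0.120000.
d = −0.75 · ln(1 − (4/3)·0.120000) = −0.75 · ln(0.840000) = −0.75 · (-0.174353) = 0.1308.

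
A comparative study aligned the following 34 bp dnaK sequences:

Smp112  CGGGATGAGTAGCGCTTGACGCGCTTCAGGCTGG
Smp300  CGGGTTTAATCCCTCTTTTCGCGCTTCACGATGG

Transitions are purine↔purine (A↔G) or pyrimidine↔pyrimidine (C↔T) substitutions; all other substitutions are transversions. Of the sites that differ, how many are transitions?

1

Mismatches occur at site 5 (A→T, transversion), site 7 (G→T, transversion), site 9 (G→A, transition), site 11 (A→C, transversion), site 12 (G→C, transversion), site 14 (G→T, transversion), site 18 (G→T, transversion), site 19 (A→T, transversion), site 29 (G→C, transversion), site 31 (C→A, transversion).
Of the 10 differences, 1 transition and 9 transversions, so the answer is 1.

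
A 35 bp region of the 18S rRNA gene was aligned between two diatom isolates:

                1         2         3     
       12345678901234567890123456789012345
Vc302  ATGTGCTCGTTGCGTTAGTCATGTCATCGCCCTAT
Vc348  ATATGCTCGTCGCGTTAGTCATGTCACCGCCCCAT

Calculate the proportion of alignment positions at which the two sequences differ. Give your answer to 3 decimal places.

0.114

Differing sites — 3:G/A; 11:T/C; 27:T/C; 33:T/C.
There are 4 differences over 35 sites, so p = 4/35 = 0.114.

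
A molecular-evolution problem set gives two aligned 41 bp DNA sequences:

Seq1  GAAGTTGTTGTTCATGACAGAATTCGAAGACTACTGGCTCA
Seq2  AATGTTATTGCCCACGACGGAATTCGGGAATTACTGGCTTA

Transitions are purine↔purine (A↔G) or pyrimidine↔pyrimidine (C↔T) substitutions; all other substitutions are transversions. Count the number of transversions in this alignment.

1

Mismatches occur at site 1 (G→A, transition), site 3 (A→T, transversion), site 7 (G→A, transition), site 11 (T→C, transition), site 12 (T→C, transition), site 15 (T→C, transition), site 19 (A→G, transition), site 27 (A→G, transition), site 28 (A→G, transition), site 29 (G→A, transition), site 31 (C→T, transition), site 40 (C→T, transition).
Of the 12 differences, 11 transitions and 1 transversion, so the answer is 1.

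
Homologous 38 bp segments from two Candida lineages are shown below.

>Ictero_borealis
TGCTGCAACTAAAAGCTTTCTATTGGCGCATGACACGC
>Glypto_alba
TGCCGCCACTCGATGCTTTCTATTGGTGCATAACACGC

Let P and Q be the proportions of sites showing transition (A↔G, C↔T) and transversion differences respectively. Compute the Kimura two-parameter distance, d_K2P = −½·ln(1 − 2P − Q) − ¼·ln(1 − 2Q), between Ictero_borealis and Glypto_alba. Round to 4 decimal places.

0.2138

Differing sites — 4:T/C (Ti); 7:A/C (Tv); 11:A/C (Tv); 12:A/G (Ti); 14:A/T (Tv); 27:C/T (Ti); 32:G/A (Ti).
Of the 7 differences, 4 transitions and 3 transversions over 38 sites: P = 4/38 = 0.105263, Q = 3/38 = 0.078947.
d = −0.5·ln(0.710527) − 0.25·ln(0.842106) = −0.5·(-0.341748) − 0.25·(-0.171849) = 0.2138.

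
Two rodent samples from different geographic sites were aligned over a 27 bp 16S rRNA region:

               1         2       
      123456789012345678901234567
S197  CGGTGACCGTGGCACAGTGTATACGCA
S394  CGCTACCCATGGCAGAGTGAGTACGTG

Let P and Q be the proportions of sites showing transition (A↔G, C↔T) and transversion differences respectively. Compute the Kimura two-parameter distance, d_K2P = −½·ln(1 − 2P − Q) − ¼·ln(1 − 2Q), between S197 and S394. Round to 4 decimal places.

0.4533

Mismatches occur at site 3 (G/C, transversion), site 5 (G/A, transition), site 6 (A/C, transversion), site 9 (G/A, transition), site 15 (C/G, transversion), site 20 (T/A, transversion), site 21 (A/G, transition), site 26 (C/T, transition), site 27 (A/G, transition).
Of the 9 differences, 5 transitions and 4 transversions over 27 sites: P = 5/27 = 0.185185, Q = 4/27 = 0.148148.
d = −0.5·ln(0.481482) − 0.25·ln(0.703704) = −0.5·(-0.730886) − 0.25·(-0.351397) = 0.4533.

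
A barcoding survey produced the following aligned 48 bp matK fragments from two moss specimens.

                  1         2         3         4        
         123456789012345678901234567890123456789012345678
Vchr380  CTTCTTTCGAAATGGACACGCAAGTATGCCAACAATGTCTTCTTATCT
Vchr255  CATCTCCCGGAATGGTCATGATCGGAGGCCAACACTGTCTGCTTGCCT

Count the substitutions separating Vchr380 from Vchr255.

Mismatches occur at site 2 (T/A), site 6 (T/C), site 7 (T/C), site 10 (A/G), site 16 (A/T), site 19 (C/T), site 21 (C/A), site 22 (A/T), site 23 (A/C), site 25 (T/G), site 27 (T/G), site 35 (A/C), site 41 (T/G), site 45 (A/G), site 46 (T/C).
That gives 15 mismatches out of 48 aligned sites, so the Hamming distance is 15.

15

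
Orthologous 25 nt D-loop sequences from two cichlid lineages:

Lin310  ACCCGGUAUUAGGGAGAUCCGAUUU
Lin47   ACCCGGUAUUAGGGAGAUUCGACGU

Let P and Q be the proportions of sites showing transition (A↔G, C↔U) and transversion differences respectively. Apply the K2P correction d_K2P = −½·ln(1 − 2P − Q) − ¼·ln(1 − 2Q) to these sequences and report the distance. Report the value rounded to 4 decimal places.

0.1324

Mismatches occur at site 19 (C↔U, transition), site 23 (U↔C, transition), site 24 (U↔G, transversion).
Of the 3 differences, 2 transitions and 1 transversion over 25 sites: P = 2/25 = 0.080000, Q = 1/25 = 0.040000.
d = −0.5·ln(0.800000) − 0.25·ln(0.920000) = −0.5·(-0.223144) − 0.25·(-0.083382) = 0.1324.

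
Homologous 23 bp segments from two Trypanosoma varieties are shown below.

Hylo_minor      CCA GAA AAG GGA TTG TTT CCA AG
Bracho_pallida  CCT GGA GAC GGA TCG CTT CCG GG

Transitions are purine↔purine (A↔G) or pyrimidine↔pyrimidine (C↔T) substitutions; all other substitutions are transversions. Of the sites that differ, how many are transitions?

6

Mismatches occur at site 3 (A↔T, transversion), site 5 (A↔G, transition), site 7 (A↔G, transition), site 9 (G↔C, transversion), site 14 (T↔C, transition), site 16 (T↔C, transition), site 21 (A↔G, transition), site 22 (A↔G, transition).
Of the 8 differences, 6 transitions and 2 transversions, so the answer is 6.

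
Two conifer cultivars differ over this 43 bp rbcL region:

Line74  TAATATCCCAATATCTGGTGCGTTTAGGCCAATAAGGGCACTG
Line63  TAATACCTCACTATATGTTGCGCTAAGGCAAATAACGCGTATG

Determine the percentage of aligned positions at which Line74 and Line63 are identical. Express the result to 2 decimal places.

Mismatches occur at site 6 (T↔C), site 8 (C↔T), site 11 (A↔C), site 15 (C↔A), site 18 (G↔T), site 23 (T↔C), site 25 (T↔A), site 30 (C↔A), site 36 (G↔C), site 38 (G↔C), site 39 (C↔G), site 40 (A↔T), site 41 (C↔A).
30 of the 43 sites match, so the percent identity is 30/43 × 100 = 69.77%.

69.77%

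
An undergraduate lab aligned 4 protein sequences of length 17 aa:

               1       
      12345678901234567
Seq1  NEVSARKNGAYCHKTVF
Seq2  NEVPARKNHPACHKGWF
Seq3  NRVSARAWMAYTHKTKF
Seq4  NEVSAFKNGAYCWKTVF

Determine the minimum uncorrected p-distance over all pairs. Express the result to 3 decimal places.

0.118

Pairwise Hamming distances:
  Seq1 vs Seq2: 6
  Seq1 vs Seq3: 6
  Seq1 vs Seq4: 2
  Seq2 vs Seq3: 10
  Seq2 vs Seq4: 8
  Seq3 vs Seq4: 8
The smallest is 2 mismatches, between Seq1 and Seq4; p = 2/17 = 0.118.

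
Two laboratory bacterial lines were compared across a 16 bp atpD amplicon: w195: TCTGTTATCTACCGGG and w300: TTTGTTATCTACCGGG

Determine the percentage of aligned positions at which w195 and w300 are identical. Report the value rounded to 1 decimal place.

Differing sites — 2:C/T.
15 of the 16 sites match, so the percent identity is 15/16 × 100 = 93.8%.

93.8%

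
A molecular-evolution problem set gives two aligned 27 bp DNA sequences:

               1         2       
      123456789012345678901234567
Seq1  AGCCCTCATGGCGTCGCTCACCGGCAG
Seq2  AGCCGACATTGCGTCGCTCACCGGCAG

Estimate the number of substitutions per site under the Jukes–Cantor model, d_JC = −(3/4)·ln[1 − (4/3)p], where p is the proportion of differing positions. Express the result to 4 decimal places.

0.1203

Mismatches occur at site 5 (C↔G), site 6 (T↔A), site 10 (G↔T).
p = 3/27 = 0.111111.
d = −0.75 · ln(1 − (4/3)·0.111111) = −0.75 · ln(0.851852) = −0.75 · (-0.160342) = 0.1203.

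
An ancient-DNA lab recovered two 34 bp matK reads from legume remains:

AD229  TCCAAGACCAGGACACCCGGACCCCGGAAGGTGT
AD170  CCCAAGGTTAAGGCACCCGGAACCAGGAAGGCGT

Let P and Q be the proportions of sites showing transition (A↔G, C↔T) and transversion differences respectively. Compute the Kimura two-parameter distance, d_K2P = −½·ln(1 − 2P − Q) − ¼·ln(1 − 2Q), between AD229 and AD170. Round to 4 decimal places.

0.3493

Differing sites — 1:T/C (Ti); 7:A/G (Ti); 8:C/T (Ti); 9:C/T (Ti); 11:G/A (Ti); 13:A/G (Ti); 22:C/A (Tv); 25:C/A (Tv); 32:T/C (Ti).
Of the 9 differences, 7 transitions and 2 transversions over 34 sites: P = 7/34 = 0.205882, Q = 2/34 = 0.058824.
d = −0.5·ln(0.529412) − 0.25·ln(0.882352) = −0.5·(-0.635988) − 0.25·(-0.125164) = 0.3493.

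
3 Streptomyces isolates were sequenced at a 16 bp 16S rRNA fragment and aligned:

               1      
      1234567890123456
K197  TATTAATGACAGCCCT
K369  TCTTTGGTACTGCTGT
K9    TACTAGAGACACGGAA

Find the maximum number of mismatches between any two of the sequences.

11

Pairwise Hamming distances:
  K197 vs K369: 8
  K197 vs K9: 8
  K369 vs K9: 11
The largest is 11, between K369 and K9.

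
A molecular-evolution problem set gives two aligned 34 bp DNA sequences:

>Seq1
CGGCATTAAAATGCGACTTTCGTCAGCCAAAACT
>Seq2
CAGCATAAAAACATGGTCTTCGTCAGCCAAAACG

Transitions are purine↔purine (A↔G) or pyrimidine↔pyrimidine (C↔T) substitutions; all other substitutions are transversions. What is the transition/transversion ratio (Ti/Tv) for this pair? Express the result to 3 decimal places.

3.500

The sequences differ at positions 2 (G/A, transition), 7 (T/A, transversion), 12 (T/C, transition), 13 (G/A, transition), 14 (C/T, transition), 16 (A/G, transition), 17 (C/T, transition), 18 (T/C, transition), 34 (T/G, transversion).
Of the 9 differences, 7 transitions and 2 transversions, so Ti/Tv = 7/2 = 3.500.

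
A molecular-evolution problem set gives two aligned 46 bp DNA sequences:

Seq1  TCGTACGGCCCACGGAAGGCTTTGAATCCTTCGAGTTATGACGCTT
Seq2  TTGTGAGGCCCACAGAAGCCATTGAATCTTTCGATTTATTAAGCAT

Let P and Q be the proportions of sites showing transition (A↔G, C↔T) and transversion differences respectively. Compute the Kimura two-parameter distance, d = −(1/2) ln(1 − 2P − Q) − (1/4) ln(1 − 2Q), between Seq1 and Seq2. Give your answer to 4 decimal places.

Differing sites — 2:C/T (Ti); 5:A/G (Ti); 6:C/A (Tv); 14:G/A (Ti); 19:G/C (Tv); 21:T/A (Tv); 29:C/T (Ti); 35:G/T (Tv); 40:G/T (Tv); 42:C/A (Tv); 45:T/A (Tv).
Of the 11 differences, 4 transitions and 7 transversions over 46 sites: P = 4/46 = 0.086957, Q = 7/46 = 0.152174.
d = −0.5·ln(0.673912) − 0.25·ln(0.695652) = −0.5·(-0.394656) − 0.25·(-0.362906) = 0.2881.

0.2881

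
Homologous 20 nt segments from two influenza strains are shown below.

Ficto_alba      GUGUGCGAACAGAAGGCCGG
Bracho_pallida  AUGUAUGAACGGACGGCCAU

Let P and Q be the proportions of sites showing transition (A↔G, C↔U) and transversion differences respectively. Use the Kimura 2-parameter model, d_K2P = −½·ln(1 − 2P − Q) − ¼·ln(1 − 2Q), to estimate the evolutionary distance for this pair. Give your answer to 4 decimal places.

Differing sites — 1:G/A (Ti); 5:G/A (Ti); 6:C/U (Ti); 11:A/G (Ti); 14:A/C (Tv); 19:G/A (Ti); 20:G/U (Tv).
Of the 7 differences, 5 transitions and 2 transversions over 20 sites: P = 5/20 = 0.250000, Q = 2/20 = 0.100000.
d = −0.5·ln(0.400000) − 0.25·ln(0.800000) = −0.5·(-0.916291) − 0.25·(-0.223144) = 0.5139.

0.5139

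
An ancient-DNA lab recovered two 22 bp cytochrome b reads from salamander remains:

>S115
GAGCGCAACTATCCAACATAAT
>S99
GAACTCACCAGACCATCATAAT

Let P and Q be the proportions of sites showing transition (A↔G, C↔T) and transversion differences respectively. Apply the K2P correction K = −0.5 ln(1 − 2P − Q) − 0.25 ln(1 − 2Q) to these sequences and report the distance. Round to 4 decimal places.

Differing sites — 3:G/A (Ti); 5:G/T (Tv); 8:A/C (Tv); 10:T/A (Tv); 11:A/G (Ti); 12:T/A (Tv); 16:A/T (Tv).
Of the 7 differences, 2 transitions and 5 transversions over 22 sites: P = 2/22 = 0.090909, Q = 5/22 = 0.227273.
d = −0.5·ln(0.590909) − 0.25·ln(0.545454) = −0.5·(-0.526093) − 0.25·(-0.606137) = 0.4146.

0.4146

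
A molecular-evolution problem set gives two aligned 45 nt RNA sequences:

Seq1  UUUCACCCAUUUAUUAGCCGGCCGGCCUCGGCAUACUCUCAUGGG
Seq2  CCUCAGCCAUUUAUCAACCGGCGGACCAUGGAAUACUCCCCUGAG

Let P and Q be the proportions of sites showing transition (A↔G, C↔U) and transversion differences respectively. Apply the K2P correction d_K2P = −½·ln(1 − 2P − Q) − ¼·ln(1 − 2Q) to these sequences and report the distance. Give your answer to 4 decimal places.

0.3771

Mismatches occur at site 1 (U/C, transition), site 2 (U/C, transition), site 6 (C/G, transversion), site 15 (U/C, transition), site 17 (G/A, transition), site 23 (C/G, transversion), site 25 (G/A, transition), site 28 (U/A, transversion), site 29 (C/U, transition), site 32 (C/A, transversion), site 39 (U/C, transition), site 41 (A/C, transversion), site 44 (G/A, transition).
Of the 13 differences, 8 transitions and 5 transversions over 45 sites: P = 8/45 = 0.177778, Q = 5/45 = 0.111111.
d = −0.5·ln(0.533333) − 0.25·ln(0.777778) = −0.5·(-0.628609) − 0.25·(-0.251314) = 0.3771.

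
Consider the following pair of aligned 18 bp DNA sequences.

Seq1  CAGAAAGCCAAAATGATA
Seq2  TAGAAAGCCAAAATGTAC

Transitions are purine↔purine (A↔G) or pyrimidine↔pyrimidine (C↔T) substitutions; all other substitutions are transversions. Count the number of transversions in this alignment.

The sequences differ at positions 1 (C/T, transition), 16 (A/T, transversion), 17 (T/A, transversion), 18 (A/C, transversion).
Of the 4 differences, 1 transition and 3 transversions, so the answer is 3.

3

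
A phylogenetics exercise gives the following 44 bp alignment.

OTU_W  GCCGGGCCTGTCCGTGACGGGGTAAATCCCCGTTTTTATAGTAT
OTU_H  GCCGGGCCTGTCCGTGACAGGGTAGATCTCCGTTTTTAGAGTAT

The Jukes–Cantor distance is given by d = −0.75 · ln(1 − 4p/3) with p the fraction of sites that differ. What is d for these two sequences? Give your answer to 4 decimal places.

The sequences differ at positions 19 (G/A), 25 (A/G), 29 (C/T), 39 (T/G).
p = 4/44 = 0.090909.
d = −0.75 · ln(1 − (4/3)·0.090909) = −0.75 · ln(0.878788) = −0.75 · (-0.129212) = 0.0969.

0.0969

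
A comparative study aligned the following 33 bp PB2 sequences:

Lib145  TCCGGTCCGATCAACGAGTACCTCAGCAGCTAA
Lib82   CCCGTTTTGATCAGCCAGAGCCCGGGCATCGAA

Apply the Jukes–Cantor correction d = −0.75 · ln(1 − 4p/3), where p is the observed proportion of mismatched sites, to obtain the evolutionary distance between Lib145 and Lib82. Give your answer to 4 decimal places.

0.5587

The sequences differ at positions 1 (T/C), 5 (G/T), 7 (C/T), 8 (C/T), 14 (A/G), 16 (G/C), 19 (T/A), 20 (A/G), 23 (T/C), 24 (C/G), 25 (A/G), 29 (G/T), 31 (T/G).
p = 13/33 = 0.393939.
d = −0.75 · ln(1 − (4/3)·0.393939) = −0.75 · ln(0.474748) = −0.75 · (-0.744971) = 0.5587.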